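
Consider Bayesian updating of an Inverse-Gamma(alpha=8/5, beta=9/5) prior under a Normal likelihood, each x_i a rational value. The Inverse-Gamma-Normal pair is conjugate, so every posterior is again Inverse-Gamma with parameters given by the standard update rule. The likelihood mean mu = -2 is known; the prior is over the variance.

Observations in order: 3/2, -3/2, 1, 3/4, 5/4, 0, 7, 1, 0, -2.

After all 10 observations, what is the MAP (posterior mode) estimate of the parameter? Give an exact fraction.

obs 1: x=3/2 → posterior Inverse-Gamma(21/10, 317/40)
obs 2: x=-3/2 → posterior Inverse-Gamma(13/5, 161/20)
obs 3: x=1 → posterior Inverse-Gamma(31/10, 251/20)
obs 4: x=3/4 → posterior Inverse-Gamma(18/5, 2613/160)
obs 5: x=5/4 → posterior Inverse-Gamma(41/10, 1729/80)
obs 6: x=0 → posterior Inverse-Gamma(23/5, 1889/80)
obs 7: x=7 → posterior Inverse-Gamma(51/10, 5129/80)
obs 8: x=1 → posterior Inverse-Gamma(28/5, 5489/80)
obs 9: x=0 → posterior Inverse-Gamma(61/10, 5649/80)
obs 10: x=-2 → posterior Inverse-Gamma(33/5, 5649/80)

5649/608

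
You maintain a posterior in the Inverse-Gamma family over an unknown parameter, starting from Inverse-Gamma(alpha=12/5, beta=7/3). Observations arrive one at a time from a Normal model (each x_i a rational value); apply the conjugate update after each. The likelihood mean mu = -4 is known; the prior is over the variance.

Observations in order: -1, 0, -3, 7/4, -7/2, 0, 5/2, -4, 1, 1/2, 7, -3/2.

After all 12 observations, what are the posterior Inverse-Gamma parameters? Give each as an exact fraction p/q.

alpha=42/5, beta=14147/96

obs 1: x=-1 → posterior Inverse-Gamma(29/10, 41/6)
obs 2: x=0 → posterior Inverse-Gamma(17/5, 89/6)
obs 3: x=-3 → posterior Inverse-Gamma(39/10, 46/3)
obs 4: x=7/4 → posterior Inverse-Gamma(22/5, 3059/96)
obs 5: x=-7/2 → posterior Inverse-Gamma(49/10, 3071/96)
obs 6: x=0 → posterior Inverse-Gamma(27/5, 3839/96)
obs 7: x=5/2 → posterior Inverse-Gamma(59/10, 5867/96)
obs 8: x=-4 → posterior Inverse-Gamma(32/5, 5867/96)
obs 9: x=1 → posterior Inverse-Gamma(69/10, 7067/96)
obs 10: x=1/2 → posterior Inverse-Gamma(37/5, 8039/96)
obs 11: x=7 → posterior Inverse-Gamma(79/10, 13847/96)
obs 12: x=-3/2 → posterior Inverse-Gamma(42/5, 14147/96)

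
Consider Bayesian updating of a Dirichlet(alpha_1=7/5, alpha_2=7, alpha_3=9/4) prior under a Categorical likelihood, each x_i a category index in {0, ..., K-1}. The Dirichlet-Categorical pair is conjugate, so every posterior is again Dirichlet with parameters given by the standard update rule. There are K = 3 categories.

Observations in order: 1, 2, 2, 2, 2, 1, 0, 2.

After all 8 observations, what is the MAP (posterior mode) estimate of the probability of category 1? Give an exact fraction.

obs 1: x=1 → posterior Dirichlet(7/5, 8, 9/4)
obs 2: x=2 → posterior Dirichlet(7/5, 8, 13/4)
obs 3: x=2 → posterior Dirichlet(7/5, 8, 17/4)
obs 4: x=2 → posterior Dirichlet(7/5, 8, 21/4)
obs 5: x=2 → posterior Dirichlet(7/5, 8, 25/4)
obs 6: x=1 → posterior Dirichlet(7/5, 9, 25/4)
obs 7: x=0 → posterior Dirichlet(12/5, 9, 25/4)
obs 8: x=2 → posterior Dirichlet(12/5, 9, 29/4)

160/313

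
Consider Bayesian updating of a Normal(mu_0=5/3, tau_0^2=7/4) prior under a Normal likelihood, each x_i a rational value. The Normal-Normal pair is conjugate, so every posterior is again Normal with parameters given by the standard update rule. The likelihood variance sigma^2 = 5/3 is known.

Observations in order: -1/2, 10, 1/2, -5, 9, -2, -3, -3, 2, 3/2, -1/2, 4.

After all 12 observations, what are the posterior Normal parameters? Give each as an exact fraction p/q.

mu_0=919/816, tau_0^2=35/272

obs 1: x=-1/2 → posterior Normal(137/246, 35/41)
obs 2: x=10 → posterior Normal(1397/372, 35/62)
obs 3: x=1/2 → posterior Normal(730/249, 35/83)
obs 4: x=-5 → posterior Normal(415/312, 35/104)
obs 5: x=9 → posterior Normal(982/375, 7/25)
obs 6: x=-2 → posterior Normal(428/219, 35/146)
obs 7: x=-3 → posterior Normal(667/501, 35/167)
obs 8: x=-3 → posterior Normal(239/282, 35/188)
obs 9: x=2 → posterior Normal(604/627, 35/209)
obs 10: x=3/2 → posterior Normal(1397/1380, 7/46)
obs 11: x=-1/2 → posterior Normal(667/753, 35/251)
obs 12: x=4 → posterior Normal(919/816, 35/272)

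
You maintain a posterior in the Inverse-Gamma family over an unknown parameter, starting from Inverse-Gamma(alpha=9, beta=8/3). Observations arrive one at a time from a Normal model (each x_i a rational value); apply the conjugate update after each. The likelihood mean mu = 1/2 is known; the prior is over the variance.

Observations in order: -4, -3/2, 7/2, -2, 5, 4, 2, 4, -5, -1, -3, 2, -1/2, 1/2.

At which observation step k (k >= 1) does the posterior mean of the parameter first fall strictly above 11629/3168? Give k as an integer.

k = 8

obs 1: x=-4 → posterior Inverse-Gamma(19/2, 307/24)
obs 2: x=-3/2 → posterior Inverse-Gamma(10, 355/24)
obs 3: x=7/2 → posterior Inverse-Gamma(21/2, 463/24)
obs 4: x=-2 → posterior Inverse-Gamma(11, 269/12)
obs 5: x=5 → posterior Inverse-Gamma(23/2, 781/24)
obs 6: x=4 → posterior Inverse-Gamma(12, 116/3)
obs 7: x=2 → posterior Inverse-Gamma(25/2, 955/24)
obs 8: x=4 → posterior Inverse-Gamma(13, 551/12)
obs 9: x=-5 → posterior Inverse-Gamma(27/2, 1465/24)
obs 10: x=-1 → posterior Inverse-Gamma(14, 373/6)
obs 11: x=-3 → posterior Inverse-Gamma(29/2, 1639/24)
obs 12: x=2 → posterior Inverse-Gamma(15, 833/12)
obs 13: x=-1/2 → posterior Inverse-Gamma(31/2, 839/12)
obs 14: x=1/2 → posterior Inverse-Gamma(16, 839/12)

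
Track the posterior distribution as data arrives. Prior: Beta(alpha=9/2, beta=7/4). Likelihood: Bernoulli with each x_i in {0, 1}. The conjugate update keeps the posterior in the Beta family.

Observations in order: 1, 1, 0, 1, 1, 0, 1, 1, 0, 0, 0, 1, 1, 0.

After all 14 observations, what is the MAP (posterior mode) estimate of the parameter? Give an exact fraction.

obs 1: x=1 → posterior Beta(11/2, 7/4)
obs 2: x=1 → posterior Beta(13/2, 7/4)
obs 3: x=0 → posterior Beta(13/2, 11/4)
obs 4: x=1 → posterior Beta(15/2, 11/4)
obs 5: x=1 → posterior Beta(17/2, 11/4)
obs 6: x=0 → posterior Beta(17/2, 15/4)
obs 7: x=1 → posterior Beta(19/2, 15/4)
obs 8: x=1 → posterior Beta(21/2, 15/4)
obs 9: x=0 → posterior Beta(21/2, 19/4)
obs 10: x=0 → posterior Beta(21/2, 23/4)
obs 11: x=0 → posterior Beta(21/2, 27/4)
obs 12: x=1 → posterior Beta(23/2, 27/4)
obs 13: x=1 → posterior Beta(25/2, 27/4)
obs 14: x=0 → posterior Beta(25/2, 31/4)

46/73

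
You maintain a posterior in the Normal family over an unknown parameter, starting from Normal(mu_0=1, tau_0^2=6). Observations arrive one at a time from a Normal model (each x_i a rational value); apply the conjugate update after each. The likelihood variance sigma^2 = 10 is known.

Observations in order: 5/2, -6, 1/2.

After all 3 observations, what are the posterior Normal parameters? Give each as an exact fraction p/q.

mu_0=-2/7, tau_0^2=15/7

obs 1: x=5/2 → posterior Normal(25/16, 15/4)
obs 2: x=-6 → posterior Normal(-1/2, 30/11)
obs 3: x=1/2 → posterior Normal(-2/7, 15/7)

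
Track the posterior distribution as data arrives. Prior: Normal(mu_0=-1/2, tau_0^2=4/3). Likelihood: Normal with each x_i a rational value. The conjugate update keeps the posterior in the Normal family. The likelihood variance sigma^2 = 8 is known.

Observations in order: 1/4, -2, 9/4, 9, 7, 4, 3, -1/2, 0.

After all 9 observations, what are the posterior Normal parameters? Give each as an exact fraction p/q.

mu_0=4/3, tau_0^2=8/15

obs 1: x=1/4 → posterior Normal(-11/28, 8/7)
obs 2: x=-2 → posterior Normal(-19/32, 1)
obs 3: x=9/4 → posterior Normal(-5/18, 8/9)
obs 4: x=9 → posterior Normal(13/20, 4/5)
obs 5: x=7 → posterior Normal(27/22, 8/11)
obs 6: x=4 → posterior Normal(35/24, 2/3)
obs 7: x=3 → posterior Normal(41/26, 8/13)
obs 8: x=-1/2 → posterior Normal(10/7, 4/7)
obs 9: x=0 → posterior Normal(4/3, 8/15)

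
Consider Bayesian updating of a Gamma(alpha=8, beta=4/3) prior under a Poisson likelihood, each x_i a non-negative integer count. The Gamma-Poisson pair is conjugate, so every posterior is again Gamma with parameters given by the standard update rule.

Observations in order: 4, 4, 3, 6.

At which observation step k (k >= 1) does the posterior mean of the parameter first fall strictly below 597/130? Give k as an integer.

k = 3

obs 1: x=4 → posterior Gamma(12, 7/3)
obs 2: x=4 → posterior Gamma(16, 10/3)
obs 3: x=3 → posterior Gamma(19, 13/3)
obs 4: x=6 → posterior Gamma(25, 16/3)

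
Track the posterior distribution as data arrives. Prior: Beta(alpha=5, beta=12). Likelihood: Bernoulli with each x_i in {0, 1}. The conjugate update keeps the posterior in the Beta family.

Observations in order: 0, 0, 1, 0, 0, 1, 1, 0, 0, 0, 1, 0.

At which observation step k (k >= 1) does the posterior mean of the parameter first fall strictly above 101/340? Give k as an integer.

k = 3

obs 1: x=0 → posterior Beta(5, 13)
obs 2: x=0 → posterior Beta(5, 14)
obs 3: x=1 → posterior Beta(6, 14)
obs 4: x=0 → posterior Beta(6, 15)
obs 5: x=0 → posterior Beta(6, 16)
obs 6: x=1 → posterior Beta(7, 16)
obs 7: x=1 → posterior Beta(8, 16)
obs 8: x=0 → posterior Beta(8, 17)
obs 9: x=0 → posterior Beta(8, 18)
obs 10: x=0 → posterior Beta(8, 19)
obs 11: x=1 → posterior Beta(9, 19)
obs 12: x=0 → posterior Beta(9, 20)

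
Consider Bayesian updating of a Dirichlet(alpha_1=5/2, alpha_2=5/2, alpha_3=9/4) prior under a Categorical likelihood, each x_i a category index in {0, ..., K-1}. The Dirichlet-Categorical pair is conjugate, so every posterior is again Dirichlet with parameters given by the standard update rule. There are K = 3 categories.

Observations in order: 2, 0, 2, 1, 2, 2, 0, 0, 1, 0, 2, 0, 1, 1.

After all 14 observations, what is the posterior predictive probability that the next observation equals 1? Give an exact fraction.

obs 1: x=2 → posterior Dirichlet(5/2, 5/2, 13/4)
obs 2: x=0 → posterior Dirichlet(7/2, 5/2, 13/4)
obs 3: x=2 → posterior Dirichlet(7/2, 5/2, 17/4)
obs 4: x=1 → posterior Dirichlet(7/2, 7/2, 17/4)
obs 5: x=2 → posterior Dirichlet(7/2, 7/2, 21/4)
obs 6: x=2 → posterior Dirichlet(7/2, 7/2, 25/4)
obs 7: x=0 → posterior Dirichlet(9/2, 7/2, 25/4)
obs 8: x=0 → posterior Dirichlet(11/2, 7/2, 25/4)
obs 9: x=1 → posterior Dirichlet(11/2, 9/2, 25/4)
obs 10: x=0 → posterior Dirichlet(13/2, 9/2, 25/4)
obs 11: x=2 → posterior Dirichlet(13/2, 9/2, 29/4)
obs 12: x=0 → posterior Dirichlet(15/2, 9/2, 29/4)
obs 13: x=1 → posterior Dirichlet(15/2, 11/2, 29/4)
obs 14: x=1 → posterior Dirichlet(15/2, 13/2, 29/4)

26/85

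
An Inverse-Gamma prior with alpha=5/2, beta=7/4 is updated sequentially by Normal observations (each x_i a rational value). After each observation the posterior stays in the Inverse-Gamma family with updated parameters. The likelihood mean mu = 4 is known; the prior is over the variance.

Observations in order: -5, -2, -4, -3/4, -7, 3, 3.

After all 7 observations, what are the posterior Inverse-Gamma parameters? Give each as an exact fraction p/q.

alpha=6, beta=5281/32

obs 1: x=-5 → posterior Inverse-Gamma(3, 169/4)
obs 2: x=-2 → posterior Inverse-Gamma(7/2, 241/4)
obs 3: x=-4 → posterior Inverse-Gamma(4, 369/4)
obs 4: x=-3/4 → posterior Inverse-Gamma(9/2, 3313/32)
obs 5: x=-7 → posterior Inverse-Gamma(5, 5249/32)
obs 6: x=3 → posterior Inverse-Gamma(11/2, 5265/32)
obs 7: x=3 → posterior Inverse-Gamma(6, 5281/32)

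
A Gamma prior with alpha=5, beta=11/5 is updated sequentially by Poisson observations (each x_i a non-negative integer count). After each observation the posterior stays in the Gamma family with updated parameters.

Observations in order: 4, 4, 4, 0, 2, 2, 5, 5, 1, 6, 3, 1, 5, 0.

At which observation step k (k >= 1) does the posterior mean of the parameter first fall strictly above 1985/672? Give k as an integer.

k = 2

obs 1: x=4 → posterior Gamma(9, 16/5)
obs 2: x=4 → posterior Gamma(13, 21/5)
obs 3: x=4 → posterior Gamma(17, 26/5)
obs 4: x=0 → posterior Gamma(17, 31/5)
obs 5: x=2 → posterior Gamma(19, 36/5)
obs 6: x=2 → posterior Gamma(21, 41/5)
obs 7: x=5 → posterior Gamma(26, 46/5)
obs 8: x=5 → posterior Gamma(31, 51/5)
obs 9: x=1 → posterior Gamma(32, 56/5)
obs 10: x=6 → posterior Gamma(38, 61/5)
obs 11: x=3 → posterior Gamma(41, 66/5)
obs 12: x=1 → posterior Gamma(42, 71/5)
obs 13: x=5 → posterior Gamma(47, 76/5)
obs 14: x=0 → posterior Gamma(47, 81/5)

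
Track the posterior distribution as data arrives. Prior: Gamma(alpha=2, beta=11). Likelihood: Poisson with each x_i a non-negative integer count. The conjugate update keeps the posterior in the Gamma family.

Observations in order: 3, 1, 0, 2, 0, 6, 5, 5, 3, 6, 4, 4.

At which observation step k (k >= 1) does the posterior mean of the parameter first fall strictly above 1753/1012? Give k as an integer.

k = 12

obs 1: x=3 → posterior Gamma(5, 12)
obs 2: x=1 → posterior Gamma(6, 13)
obs 3: x=0 → posterior Gamma(6, 14)
obs 4: x=2 → posterior Gamma(8, 15)
obs 5: x=0 → posterior Gamma(8, 16)
obs 6: x=6 → posterior Gamma(14, 17)
obs 7: x=5 → posterior Gamma(19, 18)
obs 8: x=5 → posterior Gamma(24, 19)
obs 9: x=3 → posterior Gamma(27, 20)
obs 10: x=6 → posterior Gamma(33, 21)
obs 11: x=4 → posterior Gamma(37, 22)
obs 12: x=4 → posterior Gamma(41, 23)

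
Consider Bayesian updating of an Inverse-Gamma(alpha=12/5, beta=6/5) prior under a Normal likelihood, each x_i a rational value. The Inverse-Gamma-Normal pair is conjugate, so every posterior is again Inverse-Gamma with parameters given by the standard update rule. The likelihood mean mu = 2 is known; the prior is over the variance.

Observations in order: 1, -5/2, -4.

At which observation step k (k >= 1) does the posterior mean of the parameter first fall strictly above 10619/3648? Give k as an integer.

obs 1: x=1 → posterior Inverse-Gamma(29/10, 17/10)
obs 2: x=-5/2 → posterior Inverse-Gamma(17/5, 473/40)
obs 3: x=-4 → posterior Inverse-Gamma(39/10, 1193/40)

k = 2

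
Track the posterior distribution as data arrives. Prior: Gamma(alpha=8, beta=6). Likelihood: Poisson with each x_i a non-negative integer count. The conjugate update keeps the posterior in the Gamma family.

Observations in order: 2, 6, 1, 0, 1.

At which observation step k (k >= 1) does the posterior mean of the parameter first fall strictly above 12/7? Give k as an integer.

k = 2

obs 1: x=2 → posterior Gamma(10, 7)
obs 2: x=6 → posterior Gamma(16, 8)
obs 3: x=1 → posterior Gamma(17, 9)
obs 4: x=0 → posterior Gamma(17, 10)
obs 5: x=1 → posterior Gamma(18, 11)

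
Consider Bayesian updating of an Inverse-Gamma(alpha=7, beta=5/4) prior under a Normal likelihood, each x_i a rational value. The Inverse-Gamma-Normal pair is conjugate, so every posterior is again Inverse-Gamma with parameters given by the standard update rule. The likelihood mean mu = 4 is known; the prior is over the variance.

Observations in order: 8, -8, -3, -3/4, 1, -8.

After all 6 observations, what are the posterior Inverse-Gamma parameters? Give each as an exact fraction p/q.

alpha=10, beta=6193/32

obs 1: x=8 → posterior Inverse-Gamma(15/2, 37/4)
obs 2: x=-8 → posterior Inverse-Gamma(8, 325/4)
obs 3: x=-3 → posterior Inverse-Gamma(17/2, 423/4)
obs 4: x=-3/4 → posterior Inverse-Gamma(9, 3745/32)
obs 5: x=1 → posterior Inverse-Gamma(19/2, 3889/32)
obs 6: x=-8 → posterior Inverse-Gamma(10, 6193/32)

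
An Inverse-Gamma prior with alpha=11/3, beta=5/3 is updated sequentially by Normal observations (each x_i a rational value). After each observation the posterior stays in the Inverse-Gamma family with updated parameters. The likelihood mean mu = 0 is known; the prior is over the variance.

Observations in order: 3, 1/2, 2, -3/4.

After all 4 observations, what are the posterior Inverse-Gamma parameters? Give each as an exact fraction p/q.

obs 1: x=3 → posterior Inverse-Gamma(25/6, 37/6)
obs 2: x=1/2 → posterior Inverse-Gamma(14/3, 151/24)
obs 3: x=2 → posterior Inverse-Gamma(31/6, 199/24)
obs 4: x=-3/4 → posterior Inverse-Gamma(17/3, 823/96)

alpha=17/3, beta=823/96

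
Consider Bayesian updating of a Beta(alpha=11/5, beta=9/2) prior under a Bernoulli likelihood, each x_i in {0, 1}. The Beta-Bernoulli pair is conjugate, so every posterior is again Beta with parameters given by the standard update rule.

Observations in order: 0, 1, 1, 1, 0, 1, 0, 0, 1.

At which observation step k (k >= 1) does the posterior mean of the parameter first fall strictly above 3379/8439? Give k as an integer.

k = 3

obs 1: x=0 → posterior Beta(11/5, 11/2)
obs 2: x=1 → posterior Beta(16/5, 11/2)
obs 3: x=1 → posterior Beta(21/5, 11/2)
obs 4: x=1 → posterior Beta(26/5, 11/2)
obs 5: x=0 → posterior Beta(26/5, 13/2)
obs 6: x=1 → posterior Beta(31/5, 13/2)
obs 7: x=0 → posterior Beta(31/5, 15/2)
obs 8: x=0 → posterior Beta(31/5, 17/2)
obs 9: x=1 → posterior Beta(36/5, 17/2)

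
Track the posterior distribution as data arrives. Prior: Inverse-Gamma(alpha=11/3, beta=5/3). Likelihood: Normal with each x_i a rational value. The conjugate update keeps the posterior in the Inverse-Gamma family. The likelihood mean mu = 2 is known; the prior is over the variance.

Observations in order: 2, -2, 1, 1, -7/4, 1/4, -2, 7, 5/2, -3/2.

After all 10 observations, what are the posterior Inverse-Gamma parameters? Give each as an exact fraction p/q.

alpha=26/3, beta=2207/48

obs 1: x=2 → posterior Inverse-Gamma(25/6, 5/3)
obs 2: x=-2 → posterior Inverse-Gamma(14/3, 29/3)
obs 3: x=1 → posterior Inverse-Gamma(31/6, 61/6)
obs 4: x=1 → posterior Inverse-Gamma(17/3, 32/3)
obs 5: x=-7/4 → posterior Inverse-Gamma(37/6, 1699/96)
obs 6: x=1/4 → posterior Inverse-Gamma(20/3, 923/48)
obs 7: x=-2 → posterior Inverse-Gamma(43/6, 1307/48)
obs 8: x=7 → posterior Inverse-Gamma(23/3, 1907/48)
obs 9: x=5/2 → posterior Inverse-Gamma(49/6, 1913/48)
obs 10: x=-3/2 → posterior Inverse-Gamma(26/3, 2207/48)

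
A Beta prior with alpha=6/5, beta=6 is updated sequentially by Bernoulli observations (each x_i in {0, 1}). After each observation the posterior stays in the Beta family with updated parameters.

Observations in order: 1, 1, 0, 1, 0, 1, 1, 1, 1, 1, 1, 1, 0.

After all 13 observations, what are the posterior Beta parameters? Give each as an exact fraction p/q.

obs 1: x=1 → posterior Beta(11/5, 6)
obs 2: x=1 → posterior Beta(16/5, 6)
obs 3: x=0 → posterior Beta(16/5, 7)
obs 4: x=1 → posterior Beta(21/5, 7)
obs 5: x=0 → posterior Beta(21/5, 8)
obs 6: x=1 → posterior Beta(26/5, 8)
obs 7: x=1 → posterior Beta(31/5, 8)
obs 8: x=1 → posterior Beta(36/5, 8)
obs 9: x=1 → posterior Beta(41/5, 8)
obs 10: x=1 → posterior Beta(46/5, 8)
obs 11: x=1 → posterior Beta(51/5, 8)
obs 12: x=1 → posterior Beta(56/5, 8)
obs 13: x=0 → posterior Beta(56/5, 9)

alpha=56/5, beta=9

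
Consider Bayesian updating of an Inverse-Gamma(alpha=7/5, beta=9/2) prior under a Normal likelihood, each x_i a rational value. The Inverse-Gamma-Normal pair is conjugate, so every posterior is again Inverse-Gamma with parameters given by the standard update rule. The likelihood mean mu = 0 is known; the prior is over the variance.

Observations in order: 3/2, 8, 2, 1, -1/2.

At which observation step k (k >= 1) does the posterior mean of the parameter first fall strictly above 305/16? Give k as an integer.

obs 1: x=3/2 → posterior Inverse-Gamma(19/10, 45/8)
obs 2: x=8 → posterior Inverse-Gamma(12/5, 301/8)
obs 3: x=2 → posterior Inverse-Gamma(29/10, 317/8)
obs 4: x=1 → posterior Inverse-Gamma(17/5, 321/8)
obs 5: x=-1/2 → posterior Inverse-Gamma(39/10, 161/4)

k = 2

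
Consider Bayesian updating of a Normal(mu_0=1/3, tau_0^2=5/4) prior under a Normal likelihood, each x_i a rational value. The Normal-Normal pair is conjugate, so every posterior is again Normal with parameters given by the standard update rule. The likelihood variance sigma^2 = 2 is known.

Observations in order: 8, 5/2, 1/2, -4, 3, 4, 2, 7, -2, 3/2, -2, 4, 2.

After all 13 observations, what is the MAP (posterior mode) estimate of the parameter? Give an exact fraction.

obs 1: x=8 → posterior Normal(128/39, 10/13)
obs 2: x=5/2 → posterior Normal(331/108, 5/9)
obs 3: x=1/2 → posterior Normal(173/69, 10/23)
obs 4: x=-4 → posterior Normal(113/84, 5/14)
obs 5: x=3 → posterior Normal(158/99, 10/33)
obs 6: x=4 → posterior Normal(109/57, 5/19)
obs 7: x=2 → posterior Normal(248/129, 10/43)
obs 8: x=7 → posterior Normal(353/144, 5/24)
obs 9: x=-2 → posterior Normal(323/159, 10/53)
obs 10: x=3/2 → posterior Normal(691/348, 5/29)
obs 11: x=-2 → posterior Normal(631/378, 10/63)
obs 12: x=4 → posterior Normal(751/408, 5/34)
obs 13: x=2 → posterior Normal(811/438, 10/73)

811/438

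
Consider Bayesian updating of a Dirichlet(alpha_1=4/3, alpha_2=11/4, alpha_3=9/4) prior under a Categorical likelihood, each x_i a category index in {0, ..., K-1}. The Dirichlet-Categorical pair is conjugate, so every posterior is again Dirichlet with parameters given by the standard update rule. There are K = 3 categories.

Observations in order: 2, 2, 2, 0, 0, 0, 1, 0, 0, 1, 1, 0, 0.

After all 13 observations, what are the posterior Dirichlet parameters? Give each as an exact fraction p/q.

alpha_1=25/3, alpha_2=23/4, alpha_3=21/4

obs 1: x=2 → posterior Dirichlet(4/3, 11/4, 13/4)
obs 2: x=2 → posterior Dirichlet(4/3, 11/4, 17/4)
obs 3: x=2 → posterior Dirichlet(4/3, 11/4, 21/4)
obs 4: x=0 → posterior Dirichlet(7/3, 11/4, 21/4)
obs 5: x=0 → posterior Dirichlet(10/3, 11/4, 21/4)
obs 6: x=0 → posterior Dirichlet(13/3, 11/4, 21/4)
obs 7: x=1 → posterior Dirichlet(13/3, 15/4, 21/4)
obs 8: x=0 → posterior Dirichlet(16/3, 15/4, 21/4)
obs 9: x=0 → posterior Dirichlet(19/3, 15/4, 21/4)
obs 10: x=1 → posterior Dirichlet(19/3, 19/4, 21/4)
obs 11: x=1 → posterior Dirichlet(19/3, 23/4, 21/4)
obs 12: x=0 → posterior Dirichlet(22/3, 23/4, 21/4)
obs 13: x=0 → posterior Dirichlet(25/3, 23/4, 21/4)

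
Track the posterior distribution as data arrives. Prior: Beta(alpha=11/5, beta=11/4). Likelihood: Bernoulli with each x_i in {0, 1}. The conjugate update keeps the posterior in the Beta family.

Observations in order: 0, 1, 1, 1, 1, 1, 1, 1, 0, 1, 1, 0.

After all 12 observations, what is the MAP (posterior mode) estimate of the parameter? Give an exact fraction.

obs 1: x=0 → posterior Beta(11/5, 15/4)
obs 2: x=1 → posterior Beta(16/5, 15/4)
obs 3: x=1 → posterior Beta(21/5, 15/4)
obs 4: x=1 → posterior Beta(26/5, 15/4)
obs 5: x=1 → posterior Beta(31/5, 15/4)
obs 6: x=1 → posterior Beta(36/5, 15/4)
obs 7: x=1 → posterior Beta(41/5, 15/4)
obs 8: x=1 → posterior Beta(46/5, 15/4)
obs 9: x=0 → posterior Beta(46/5, 19/4)
obs 10: x=1 → posterior Beta(51/5, 19/4)
obs 11: x=1 → posterior Beta(56/5, 19/4)
obs 12: x=0 → posterior Beta(56/5, 23/4)

204/299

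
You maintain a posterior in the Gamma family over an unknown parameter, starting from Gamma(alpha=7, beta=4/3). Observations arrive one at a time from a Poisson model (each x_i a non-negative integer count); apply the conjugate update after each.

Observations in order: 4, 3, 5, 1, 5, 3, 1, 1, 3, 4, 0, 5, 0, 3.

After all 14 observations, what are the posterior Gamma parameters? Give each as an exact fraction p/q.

alpha=45, beta=46/3

obs 1: x=4 → posterior Gamma(11, 7/3)
obs 2: x=3 → posterior Gamma(14, 10/3)
obs 3: x=5 → posterior Gamma(19, 13/3)
obs 4: x=1 → posterior Gamma(20, 16/3)
obs 5: x=5 → posterior Gamma(25, 19/3)
obs 6: x=3 → posterior Gamma(28, 22/3)
obs 7: x=1 → posterior Gamma(29, 25/3)
obs 8: x=1 → posterior Gamma(30, 28/3)
obs 9: x=3 → posterior Gamma(33, 31/3)
obs 10: x=4 → posterior Gamma(37, 34/3)
obs 11: x=0 → posterior Gamma(37, 37/3)
obs 12: x=5 → posterior Gamma(42, 40/3)
obs 13: x=0 → posterior Gamma(42, 43/3)
obs 14: x=3 → posterior Gamma(45, 46/3)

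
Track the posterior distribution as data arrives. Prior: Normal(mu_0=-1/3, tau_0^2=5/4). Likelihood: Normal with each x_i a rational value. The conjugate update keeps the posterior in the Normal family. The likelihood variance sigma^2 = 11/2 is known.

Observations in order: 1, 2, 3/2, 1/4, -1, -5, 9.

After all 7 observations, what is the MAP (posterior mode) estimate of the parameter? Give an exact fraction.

obs 1: x=1 → posterior Normal(-7/81, 55/54)
obs 2: x=2 → posterior Normal(23/96, 55/64)
obs 3: x=3/2 → posterior Normal(91/222, 55/74)
obs 4: x=1/4 → posterior Normal(197/504, 55/84)
obs 5: x=-1 → posterior Normal(137/564, 55/94)
obs 6: x=-5 → posterior Normal(-163/624, 55/104)
obs 7: x=9 → posterior Normal(377/684, 55/114)

377/684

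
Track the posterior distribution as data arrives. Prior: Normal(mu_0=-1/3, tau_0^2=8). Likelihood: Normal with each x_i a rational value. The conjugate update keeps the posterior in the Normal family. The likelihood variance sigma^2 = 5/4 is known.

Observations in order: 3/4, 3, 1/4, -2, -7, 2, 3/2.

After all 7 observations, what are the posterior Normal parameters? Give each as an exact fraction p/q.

obs 1: x=3/4 → posterior Normal(67/111, 40/37)
obs 2: x=3 → posterior Normal(355/207, 40/69)
obs 3: x=1/4 → posterior Normal(379/303, 40/101)
obs 4: x=-2 → posterior Normal(187/399, 40/133)
obs 5: x=-7 → posterior Normal(-97/99, 8/33)
obs 6: x=2 → posterior Normal(-293/591, 40/197)
obs 7: x=3/2 → posterior Normal(-149/687, 40/229)

mu_0=-149/687, tau_0^2=40/229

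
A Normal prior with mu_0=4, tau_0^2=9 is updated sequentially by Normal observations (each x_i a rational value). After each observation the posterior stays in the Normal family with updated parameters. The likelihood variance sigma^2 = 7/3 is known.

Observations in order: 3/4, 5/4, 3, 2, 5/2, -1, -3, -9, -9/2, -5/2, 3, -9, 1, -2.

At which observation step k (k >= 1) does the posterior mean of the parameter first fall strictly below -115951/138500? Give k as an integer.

k = 10

obs 1: x=3/4 → posterior Normal(193/136, 63/34)
obs 2: x=5/4 → posterior Normal(82/61, 63/61)
obs 3: x=3 → posterior Normal(163/88, 63/88)
obs 4: x=2 → posterior Normal(217/115, 63/115)
obs 5: x=5/2 → posterior Normal(569/284, 63/142)
obs 6: x=-1 → posterior Normal(515/338, 63/169)
obs 7: x=-3 → posterior Normal(353/392, 9/28)
obs 8: x=-9 → posterior Normal(-133/446, 63/223)
obs 9: x=-9/2 → posterior Normal(-94/125, 63/250)
obs 10: x=-5/2 → posterior Normal(-511/554, 63/277)
obs 11: x=3 → posterior Normal(-349/608, 63/304)
obs 12: x=-9 → posterior Normal(-835/662, 63/331)
obs 13: x=1 → posterior Normal(-781/716, 63/358)
obs 14: x=-2 → posterior Normal(-127/110, 9/55)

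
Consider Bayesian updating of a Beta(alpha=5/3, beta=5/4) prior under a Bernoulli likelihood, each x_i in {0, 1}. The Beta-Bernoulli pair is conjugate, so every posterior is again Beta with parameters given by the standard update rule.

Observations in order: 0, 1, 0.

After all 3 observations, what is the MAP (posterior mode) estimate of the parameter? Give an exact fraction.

obs 1: x=0 → posterior Beta(5/3, 9/4)
obs 2: x=1 → posterior Beta(8/3, 9/4)
obs 3: x=0 → posterior Beta(8/3, 13/4)

20/47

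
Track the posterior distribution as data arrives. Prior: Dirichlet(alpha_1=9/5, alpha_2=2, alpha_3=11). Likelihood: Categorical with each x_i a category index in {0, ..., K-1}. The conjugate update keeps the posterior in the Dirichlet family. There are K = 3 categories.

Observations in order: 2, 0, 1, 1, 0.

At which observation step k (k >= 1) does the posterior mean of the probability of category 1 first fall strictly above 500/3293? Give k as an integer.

k = 3

obs 1: x=2 → posterior Dirichlet(9/5, 2, 12)
obs 2: x=0 → posterior Dirichlet(14/5, 2, 12)
obs 3: x=1 → posterior Dirichlet(14/5, 3, 12)
obs 4: x=1 → posterior Dirichlet(14/5, 4, 12)
obs 5: x=0 → posterior Dirichlet(19/5, 4, 12)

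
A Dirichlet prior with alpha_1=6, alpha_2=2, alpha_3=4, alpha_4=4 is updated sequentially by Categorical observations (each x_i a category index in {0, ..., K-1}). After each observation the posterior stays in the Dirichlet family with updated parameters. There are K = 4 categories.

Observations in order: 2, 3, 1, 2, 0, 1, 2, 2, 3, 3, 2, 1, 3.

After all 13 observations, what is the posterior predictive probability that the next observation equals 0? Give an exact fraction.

7/29

obs 1: x=2 → posterior Dirichlet(6, 2, 5, 4)
obs 2: x=3 → posterior Dirichlet(6, 2, 5, 5)
obs 3: x=1 → posterior Dirichlet(6, 3, 5, 5)
obs 4: x=2 → posterior Dirichlet(6, 3, 6, 5)
obs 5: x=0 → posterior Dirichlet(7, 3, 6, 5)
obs 6: x=1 → posterior Dirichlet(7, 4, 6, 5)
obs 7: x=2 → posterior Dirichlet(7, 4, 7, 5)
obs 8: x=2 → posterior Dirichlet(7, 4, 8, 5)
obs 9: x=3 → posterior Dirichlet(7, 4, 8, 6)
obs 10: x=3 → posterior Dirichlet(7, 4, 8, 7)
obs 11: x=2 → posterior Dirichlet(7, 4, 9, 7)
obs 12: x=1 → posterior Dirichlet(7, 5, 9, 7)
obs 13: x=3 → posterior Dirichlet(7, 5, 9, 8)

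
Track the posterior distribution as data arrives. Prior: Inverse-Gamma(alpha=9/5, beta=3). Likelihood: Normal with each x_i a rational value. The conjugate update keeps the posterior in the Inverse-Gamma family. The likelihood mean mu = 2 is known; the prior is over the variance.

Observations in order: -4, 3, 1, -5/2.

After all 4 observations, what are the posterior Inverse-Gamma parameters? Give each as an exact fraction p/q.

alpha=19/5, beta=257/8

obs 1: x=-4 → posterior Inverse-Gamma(23/10, 21)
obs 2: x=3 → posterior Inverse-Gamma(14/5, 43/2)
obs 3: x=1 → posterior Inverse-Gamma(33/10, 22)
obs 4: x=-5/2 → posterior Inverse-Gamma(19/5, 257/8)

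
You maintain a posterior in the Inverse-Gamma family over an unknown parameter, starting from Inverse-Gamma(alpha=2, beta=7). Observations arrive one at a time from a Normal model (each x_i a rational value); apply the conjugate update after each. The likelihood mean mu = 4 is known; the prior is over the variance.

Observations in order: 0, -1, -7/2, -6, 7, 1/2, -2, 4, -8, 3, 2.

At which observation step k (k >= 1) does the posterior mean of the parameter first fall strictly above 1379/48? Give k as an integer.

k = 4

obs 1: x=0 → posterior Inverse-Gamma(5/2, 15)
obs 2: x=-1 → posterior Inverse-Gamma(3, 55/2)
obs 3: x=-7/2 → posterior Inverse-Gamma(7/2, 445/8)
obs 4: x=-6 → posterior Inverse-Gamma(4, 845/8)
obs 5: x=7 → posterior Inverse-Gamma(9/2, 881/8)
obs 6: x=1/2 → posterior Inverse-Gamma(5, 465/4)
obs 7: x=-2 → posterior Inverse-Gamma(11/2, 537/4)
obs 8: x=4 → posterior Inverse-Gamma(6, 537/4)
obs 9: x=-8 → posterior Inverse-Gamma(13/2, 825/4)
obs 10: x=3 → posterior Inverse-Gamma(7, 827/4)
obs 11: x=2 → posterior Inverse-Gamma(15/2, 835/4)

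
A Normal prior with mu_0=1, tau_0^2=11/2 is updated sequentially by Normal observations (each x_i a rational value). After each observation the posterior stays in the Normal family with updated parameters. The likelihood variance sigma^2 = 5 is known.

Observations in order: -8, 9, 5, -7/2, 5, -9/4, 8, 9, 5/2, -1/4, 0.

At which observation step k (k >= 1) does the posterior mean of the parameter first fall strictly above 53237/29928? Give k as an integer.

k = 7

obs 1: x=-8 → posterior Normal(-26/7, 55/21)
obs 2: x=9 → posterior Normal(21/32, 55/32)
obs 3: x=5 → posterior Normal(76/43, 55/43)
obs 4: x=-7/2 → posterior Normal(25/36, 55/54)
obs 5: x=5 → posterior Normal(37/26, 11/13)
obs 6: x=-9/4 → posterior Normal(271/304, 55/76)
obs 7: x=8 → posterior Normal(623/348, 55/87)
obs 8: x=9 → posterior Normal(1019/392, 55/98)
obs 9: x=5/2 → posterior Normal(1129/436, 55/109)
obs 10: x=-1/4 → posterior Normal(559/240, 11/24)
obs 11: x=0 → posterior Normal(559/262, 55/131)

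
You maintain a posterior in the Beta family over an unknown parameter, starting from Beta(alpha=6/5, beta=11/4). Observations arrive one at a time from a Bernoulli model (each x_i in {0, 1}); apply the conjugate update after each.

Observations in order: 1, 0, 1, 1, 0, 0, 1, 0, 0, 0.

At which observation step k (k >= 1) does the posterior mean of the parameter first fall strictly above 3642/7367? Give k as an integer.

k = 4

obs 1: x=1 → posterior Beta(11/5, 11/4)
obs 2: x=0 → posterior Beta(11/5, 15/4)
obs 3: x=1 → posterior Beta(16/5, 15/4)
obs 4: x=1 → posterior Beta(21/5, 15/4)
obs 5: x=0 → posterior Beta(21/5, 19/4)
obs 6: x=0 → posterior Beta(21/5, 23/4)
obs 7: x=1 → posterior Beta(26/5, 23/4)
obs 8: x=0 → posterior Beta(26/5, 27/4)
obs 9: x=0 → posterior Beta(26/5, 31/4)
obs 10: x=0 → posterior Beta(26/5, 35/4)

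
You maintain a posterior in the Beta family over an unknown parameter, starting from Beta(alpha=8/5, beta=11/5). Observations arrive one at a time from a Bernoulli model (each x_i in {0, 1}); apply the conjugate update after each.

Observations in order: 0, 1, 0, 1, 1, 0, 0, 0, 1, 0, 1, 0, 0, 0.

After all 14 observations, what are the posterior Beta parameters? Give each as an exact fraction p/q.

obs 1: x=0 → posterior Beta(8/5, 16/5)
obs 2: x=1 → posterior Beta(13/5, 16/5)
obs 3: x=0 → posterior Beta(13/5, 21/5)
obs 4: x=1 → posterior Beta(18/5, 21/5)
obs 5: x=1 → posterior Beta(23/5, 21/5)
obs 6: x=0 → posterior Beta(23/5, 26/5)
obs 7: x=0 → posterior Beta(23/5, 31/5)
obs 8: x=0 → posterior Beta(23/5, 36/5)
obs 9: x=1 → posterior Beta(28/5, 36/5)
obs 10: x=0 → posterior Beta(28/5, 41/5)
obs 11: x=1 → posterior Beta(33/5, 41/5)
obs 12: x=0 → posterior Beta(33/5, 46/5)
obs 13: x=0 → posterior Beta(33/5, 51/5)
obs 14: x=0 → posterior Beta(33/5, 56/5)

alpha=33/5, beta=56/5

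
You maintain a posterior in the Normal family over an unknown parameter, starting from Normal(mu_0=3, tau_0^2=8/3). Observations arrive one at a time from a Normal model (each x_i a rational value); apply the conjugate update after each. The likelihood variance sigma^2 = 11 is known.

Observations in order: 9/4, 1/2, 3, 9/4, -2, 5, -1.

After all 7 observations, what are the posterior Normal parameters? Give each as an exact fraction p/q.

mu_0=179/89, tau_0^2=88/89

obs 1: x=9/4 → posterior Normal(117/41, 88/41)
obs 2: x=1/2 → posterior Normal(121/49, 88/49)
obs 3: x=3 → posterior Normal(145/57, 88/57)
obs 4: x=9/4 → posterior Normal(163/65, 88/65)
obs 5: x=-2 → posterior Normal(147/73, 88/73)
obs 6: x=5 → posterior Normal(187/81, 88/81)
obs 7: x=-1 → posterior Normal(179/89, 88/89)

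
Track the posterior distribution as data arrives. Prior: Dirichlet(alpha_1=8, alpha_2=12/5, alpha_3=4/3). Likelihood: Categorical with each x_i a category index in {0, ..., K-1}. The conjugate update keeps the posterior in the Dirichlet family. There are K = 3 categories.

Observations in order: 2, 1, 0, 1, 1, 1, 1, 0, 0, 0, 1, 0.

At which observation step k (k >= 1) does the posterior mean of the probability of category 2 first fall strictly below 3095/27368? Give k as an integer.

obs 1: x=2 → posterior Dirichlet(8, 12/5, 7/3)
obs 2: x=1 → posterior Dirichlet(8, 17/5, 7/3)
obs 3: x=0 → posterior Dirichlet(9, 17/5, 7/3)
obs 4: x=1 → posterior Dirichlet(9, 22/5, 7/3)
obs 5: x=1 → posterior Dirichlet(9, 27/5, 7/3)
obs 6: x=1 → posterior Dirichlet(9, 32/5, 7/3)
obs 7: x=1 → posterior Dirichlet(9, 37/5, 7/3)
obs 8: x=0 → posterior Dirichlet(10, 37/5, 7/3)
obs 9: x=0 → posterior Dirichlet(11, 37/5, 7/3)
obs 10: x=0 → posterior Dirichlet(12, 37/5, 7/3)
obs 11: x=1 → posterior Dirichlet(12, 42/5, 7/3)
obs 12: x=0 → posterior Dirichlet(13, 42/5, 7/3)

k = 9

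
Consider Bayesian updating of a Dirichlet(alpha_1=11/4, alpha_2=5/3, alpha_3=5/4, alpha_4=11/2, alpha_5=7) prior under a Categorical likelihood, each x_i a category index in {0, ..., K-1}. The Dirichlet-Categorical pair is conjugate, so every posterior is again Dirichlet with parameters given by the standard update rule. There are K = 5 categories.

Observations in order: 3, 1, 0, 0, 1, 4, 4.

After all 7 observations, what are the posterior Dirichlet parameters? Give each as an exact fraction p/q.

obs 1: x=3 → posterior Dirichlet(11/4, 5/3, 5/4, 13/2, 7)
obs 2: x=1 → posterior Dirichlet(11/4, 8/3, 5/4, 13/2, 7)
obs 3: x=0 → posterior Dirichlet(15/4, 8/3, 5/4, 13/2, 7)
obs 4: x=0 → posterior Dirichlet(19/4, 8/3, 5/4, 13/2, 7)
obs 5: x=1 → posterior Dirichlet(19/4, 11/3, 5/4, 13/2, 7)
obs 6: x=4 → posterior Dirichlet(19/4, 11/3, 5/4, 13/2, 8)
obs 7: x=4 → posterior Dirichlet(19/4, 11/3, 5/4, 13/2, 9)

alpha_1=19/4, alpha_2=11/3, alpha_3=5/4, alpha_4=13/2, alpha_5=9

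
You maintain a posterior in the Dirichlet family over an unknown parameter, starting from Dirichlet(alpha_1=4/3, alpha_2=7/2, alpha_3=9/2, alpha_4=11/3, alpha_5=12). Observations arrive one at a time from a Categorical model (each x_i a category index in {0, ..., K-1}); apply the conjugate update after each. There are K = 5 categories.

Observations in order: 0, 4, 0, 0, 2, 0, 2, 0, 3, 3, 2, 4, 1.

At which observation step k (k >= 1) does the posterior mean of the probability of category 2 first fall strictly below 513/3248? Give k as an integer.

obs 1: x=0 → posterior Dirichlet(7/3, 7/2, 9/2, 11/3, 12)
obs 2: x=4 → posterior Dirichlet(7/3, 7/2, 9/2, 11/3, 13)
obs 3: x=0 → posterior Dirichlet(10/3, 7/2, 9/2, 11/3, 13)
obs 4: x=0 → posterior Dirichlet(13/3, 7/2, 9/2, 11/3, 13)
obs 5: x=2 → posterior Dirichlet(13/3, 7/2, 11/2, 11/3, 13)
obs 6: x=0 → posterior Dirichlet(16/3, 7/2, 11/2, 11/3, 13)
obs 7: x=2 → posterior Dirichlet(16/3, 7/2, 13/2, 11/3, 13)
obs 8: x=0 → posterior Dirichlet(19/3, 7/2, 13/2, 11/3, 13)
obs 9: x=3 → posterior Dirichlet(19/3, 7/2, 13/2, 14/3, 13)
obs 10: x=3 → posterior Dirichlet(19/3, 7/2, 13/2, 17/3, 13)
obs 11: x=2 → posterior Dirichlet(19/3, 7/2, 15/2, 17/3, 13)
obs 12: x=4 → posterior Dirichlet(19/3, 7/2, 15/2, 17/3, 14)
obs 13: x=1 → posterior Dirichlet(19/3, 9/2, 15/2, 17/3, 14)

k = 4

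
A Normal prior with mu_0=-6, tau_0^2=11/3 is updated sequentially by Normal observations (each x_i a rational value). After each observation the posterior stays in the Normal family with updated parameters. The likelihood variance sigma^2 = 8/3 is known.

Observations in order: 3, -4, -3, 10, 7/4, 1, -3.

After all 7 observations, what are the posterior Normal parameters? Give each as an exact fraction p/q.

obs 1: x=3 → posterior Normal(-15/19, 88/57)
obs 2: x=-4 → posterior Normal(-59/30, 44/45)
obs 3: x=-3 → posterior Normal(-92/41, 88/123)
obs 4: x=10 → posterior Normal(9/26, 22/39)
obs 5: x=7/4 → posterior Normal(149/252, 88/189)
obs 6: x=1 → posterior Normal(193/296, 44/111)
obs 7: x=-3 → posterior Normal(61/340, 88/255)

mu_0=61/340, tau_0^2=88/255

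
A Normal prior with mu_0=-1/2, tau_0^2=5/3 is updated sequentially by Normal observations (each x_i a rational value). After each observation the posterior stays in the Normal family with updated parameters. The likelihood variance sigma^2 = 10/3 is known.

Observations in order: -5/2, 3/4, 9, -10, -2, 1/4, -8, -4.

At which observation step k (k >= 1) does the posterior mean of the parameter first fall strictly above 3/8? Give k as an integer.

obs 1: x=-5/2 → posterior Normal(-7/6, 10/9)
obs 2: x=3/4 → posterior Normal(-11/16, 5/6)
obs 3: x=9 → posterior Normal(5/4, 2/3)
obs 4: x=-10 → posterior Normal(-5/8, 5/9)
obs 5: x=-2 → posterior Normal(-23/28, 10/21)
obs 6: x=1/4 → posterior Normal(-11/16, 5/12)
obs 7: x=-8 → posterior Normal(-3/2, 10/27)
obs 8: x=-4 → posterior Normal(-7/4, 1/3)

k = 3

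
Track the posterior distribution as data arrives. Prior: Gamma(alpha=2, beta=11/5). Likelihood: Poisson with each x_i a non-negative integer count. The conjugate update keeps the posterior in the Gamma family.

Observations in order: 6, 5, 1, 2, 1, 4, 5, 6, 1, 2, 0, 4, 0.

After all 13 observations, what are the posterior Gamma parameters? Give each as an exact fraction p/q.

alpha=39, beta=76/5

obs 1: x=6 → posterior Gamma(8, 16/5)
obs 2: x=5 → posterior Gamma(13, 21/5)
obs 3: x=1 → posterior Gamma(14, 26/5)
obs 4: x=2 → posterior Gamma(16, 31/5)
obs 5: x=1 → posterior Gamma(17, 36/5)
obs 6: x=4 → posterior Gamma(21, 41/5)
obs 7: x=5 → posterior Gamma(26, 46/5)
obs 8: x=6 → posterior Gamma(32, 51/5)
obs 9: x=1 → posterior Gamma(33, 56/5)
obs 10: x=2 → posterior Gamma(35, 61/5)
obs 11: x=0 → posterior Gamma(35, 66/5)
obs 12: x=4 → posterior Gamma(39, 71/5)
obs 13: x=0 → posterior Gamma(39, 76/5)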